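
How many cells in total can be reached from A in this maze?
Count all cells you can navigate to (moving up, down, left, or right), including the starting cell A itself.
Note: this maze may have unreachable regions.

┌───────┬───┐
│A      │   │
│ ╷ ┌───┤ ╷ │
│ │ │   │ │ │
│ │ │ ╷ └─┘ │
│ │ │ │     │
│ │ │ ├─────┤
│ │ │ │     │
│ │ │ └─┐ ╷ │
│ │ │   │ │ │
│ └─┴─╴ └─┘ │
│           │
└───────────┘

Using BFS/flood-fill to find all reachable cells from A:
Maze size: 6 × 6 = 36 total cells
All cells are reachable — the maze is fully connected.
Reachable cells: 36

Reachable region (· marks reachable cells):

┌───────┬───┐
│A · · ·│· ·│
│ ╷ ┌───┤ ╷ │
│·│·│· ·│·│·│
│ │ │ ╷ └─┘ │
│·│·│·│· · ·│
│ │ │ ├─────┤
│·│·│·│· · ·│
│ │ │ └─┐ ╷ │
│·│·│· ·│·│·│
│ └─┴─╴ └─┘ │
│· · · · · ·│
└───────────┘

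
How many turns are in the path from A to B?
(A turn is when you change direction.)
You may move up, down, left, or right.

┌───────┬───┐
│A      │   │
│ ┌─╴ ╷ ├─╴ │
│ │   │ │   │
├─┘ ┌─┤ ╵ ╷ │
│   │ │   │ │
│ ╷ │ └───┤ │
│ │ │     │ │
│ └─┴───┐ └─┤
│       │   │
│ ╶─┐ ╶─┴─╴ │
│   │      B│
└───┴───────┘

Directions: right, right, down, left, down, left, down, down, right, right, down, right, right, right
Number of turns: 8

Solution:

┌───────┬───┐
│A → ↓  │   │
│ ┌─╴ ╷ ├─╴ │
│ │↓ ↲│ │   │
├─┘ ┌─┤ ╵ ╷ │
│↓ ↲│ │   │ │
│ ╷ │ └───┤ │
│↓│ │     │ │
│ └─┴───┐ └─┤
│↳ → ↓  │   │
│ ╶─┐ ╶─┴─╴ │
│   │↳ → → B│
└───┴───────┘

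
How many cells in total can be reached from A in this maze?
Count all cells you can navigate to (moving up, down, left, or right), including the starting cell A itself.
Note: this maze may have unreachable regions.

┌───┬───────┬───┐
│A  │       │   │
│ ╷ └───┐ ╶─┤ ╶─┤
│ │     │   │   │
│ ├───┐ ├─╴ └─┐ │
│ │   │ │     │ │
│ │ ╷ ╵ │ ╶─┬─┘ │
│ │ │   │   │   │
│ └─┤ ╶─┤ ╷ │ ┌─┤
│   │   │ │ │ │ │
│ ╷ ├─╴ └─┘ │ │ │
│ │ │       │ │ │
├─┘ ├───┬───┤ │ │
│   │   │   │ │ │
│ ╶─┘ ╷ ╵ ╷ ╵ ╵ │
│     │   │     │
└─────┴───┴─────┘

Using BFS/flood-fill to find all reachable cells from A:
Maze size: 8 × 8 = 64 total cells
All cells are reachable — the maze is fully connected.
Reachable cells: 64

Reachable region (· marks reachable cells):

┌───┬───────┬───┐
│A ·│· · · ·│· ·│
│ ╷ └───┐ ╶─┤ ╶─┤
│·│· · ·│· ·│· ·│
│ ├───┐ ├─╴ └─┐ │
│·│· ·│·│· · ·│·│
│ │ ╷ ╵ │ ╶─┬─┘ │
│·│·│· ·│· ·│· ·│
│ └─┤ ╶─┤ ╷ │ ┌─┤
│· ·│· ·│·│·│·│·│
│ ╷ ├─╴ └─┘ │ │ │
│·│·│· · · ·│·│·│
├─┘ ├───┬───┤ │ │
│· ·│· ·│· ·│·│·│
│ ╶─┘ ╷ ╵ ╷ ╵ ╵ │
│· · ·│· ·│· · ·│
└─────┴───┴─────┘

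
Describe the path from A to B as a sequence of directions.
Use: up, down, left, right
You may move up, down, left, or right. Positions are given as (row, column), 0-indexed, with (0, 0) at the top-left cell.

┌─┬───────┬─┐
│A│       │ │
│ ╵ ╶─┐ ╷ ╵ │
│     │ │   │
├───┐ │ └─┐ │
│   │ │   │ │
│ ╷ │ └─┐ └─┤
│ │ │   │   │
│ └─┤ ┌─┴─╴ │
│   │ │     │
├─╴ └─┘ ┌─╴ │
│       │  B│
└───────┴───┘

Finding the path and converting it to directions:
Path through cells: (0,0) → (1,0) → (1,1) → (0,1) → (0,2) → (0,3) → (1,3) → (2,3) → (2,4) → (3,4) → (3,5) → (4,5) → (5,5)
Directions: down, right, up, right, right, down, down, right, down, right, down, down

Solution:

┌─┬───────┬─┐
│A│↱ → ↓  │ │
│ ╵ ╶─┐ ╷ ╵ │
│↳ ↑  │↓│   │
├───┐ │ └─┐ │
│   │ │↳ ↓│ │
│ ╷ │ └─┐ └─┤
│ │ │   │↳ ↓│
│ └─┤ ┌─┴─╴ │
│   │ │    ↓│
├─╴ └─┘ ┌─╴ │
│       │  B│
└───────┴───┘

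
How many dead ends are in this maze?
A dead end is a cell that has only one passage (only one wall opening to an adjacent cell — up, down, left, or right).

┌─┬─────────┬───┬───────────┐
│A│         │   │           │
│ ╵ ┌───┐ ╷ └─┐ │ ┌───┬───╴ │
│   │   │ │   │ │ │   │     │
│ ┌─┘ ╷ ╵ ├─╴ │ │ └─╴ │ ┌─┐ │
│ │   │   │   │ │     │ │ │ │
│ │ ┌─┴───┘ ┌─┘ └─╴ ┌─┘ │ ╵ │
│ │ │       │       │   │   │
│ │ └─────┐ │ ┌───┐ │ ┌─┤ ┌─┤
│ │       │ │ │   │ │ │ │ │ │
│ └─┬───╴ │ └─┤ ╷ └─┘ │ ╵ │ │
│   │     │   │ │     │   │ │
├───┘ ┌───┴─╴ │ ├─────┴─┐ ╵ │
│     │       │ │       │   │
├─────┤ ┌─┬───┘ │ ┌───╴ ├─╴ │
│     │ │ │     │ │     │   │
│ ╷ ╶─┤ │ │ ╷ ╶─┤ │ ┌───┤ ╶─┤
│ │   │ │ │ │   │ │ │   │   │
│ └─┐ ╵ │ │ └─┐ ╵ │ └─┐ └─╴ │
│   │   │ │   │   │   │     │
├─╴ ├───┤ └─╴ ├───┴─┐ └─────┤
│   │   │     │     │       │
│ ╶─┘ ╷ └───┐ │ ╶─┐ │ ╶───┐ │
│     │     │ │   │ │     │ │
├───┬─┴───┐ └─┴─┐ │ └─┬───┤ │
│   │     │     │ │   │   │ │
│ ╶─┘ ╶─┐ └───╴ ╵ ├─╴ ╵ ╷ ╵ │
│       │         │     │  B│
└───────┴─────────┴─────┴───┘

Checking each cell for number of passages:

Dead ends found at positions:
  (0, 0)
  (0, 6)
  (1, 9)
  (2, 12)
  (3, 2)
  (4, 6)
  (4, 9)
  (4, 11)
  (4, 13)
  (5, 1)
  (6, 0)
  (7, 2)
  (7, 4)
  (8, 10)
  (11, 6)
  (11, 12)
  (12, 1)
  (13, 3)
  (13, 9)
Total dead ends: 19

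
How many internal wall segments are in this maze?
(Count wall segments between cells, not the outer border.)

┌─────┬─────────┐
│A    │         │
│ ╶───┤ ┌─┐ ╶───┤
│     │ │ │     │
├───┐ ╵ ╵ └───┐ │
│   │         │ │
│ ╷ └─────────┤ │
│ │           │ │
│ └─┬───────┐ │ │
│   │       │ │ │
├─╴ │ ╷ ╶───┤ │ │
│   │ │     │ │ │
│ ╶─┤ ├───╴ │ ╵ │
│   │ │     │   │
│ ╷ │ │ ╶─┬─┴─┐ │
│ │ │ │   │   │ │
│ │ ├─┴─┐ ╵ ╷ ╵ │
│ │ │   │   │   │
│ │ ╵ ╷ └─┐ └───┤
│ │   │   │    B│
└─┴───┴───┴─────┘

Counting internal wall segments:
Total internal walls: 63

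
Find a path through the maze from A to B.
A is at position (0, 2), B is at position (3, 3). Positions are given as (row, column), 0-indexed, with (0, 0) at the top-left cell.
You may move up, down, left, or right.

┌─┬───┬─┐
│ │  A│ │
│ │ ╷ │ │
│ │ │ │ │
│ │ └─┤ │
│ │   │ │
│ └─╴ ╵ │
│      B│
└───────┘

Finding the shortest path from (0, 2) to (3, 3):
Path length: 6 steps
Directions: left → down → down → right → down → right

Solution:

┌─┬───┬─┐
│ │↓ A│ │
│ │ ╷ │ │
│ │↓│ │ │
│ │ └─┤ │
│ │↳ ↓│ │
│ └─╴ ╵ │
│    ↳ B│
└───────┘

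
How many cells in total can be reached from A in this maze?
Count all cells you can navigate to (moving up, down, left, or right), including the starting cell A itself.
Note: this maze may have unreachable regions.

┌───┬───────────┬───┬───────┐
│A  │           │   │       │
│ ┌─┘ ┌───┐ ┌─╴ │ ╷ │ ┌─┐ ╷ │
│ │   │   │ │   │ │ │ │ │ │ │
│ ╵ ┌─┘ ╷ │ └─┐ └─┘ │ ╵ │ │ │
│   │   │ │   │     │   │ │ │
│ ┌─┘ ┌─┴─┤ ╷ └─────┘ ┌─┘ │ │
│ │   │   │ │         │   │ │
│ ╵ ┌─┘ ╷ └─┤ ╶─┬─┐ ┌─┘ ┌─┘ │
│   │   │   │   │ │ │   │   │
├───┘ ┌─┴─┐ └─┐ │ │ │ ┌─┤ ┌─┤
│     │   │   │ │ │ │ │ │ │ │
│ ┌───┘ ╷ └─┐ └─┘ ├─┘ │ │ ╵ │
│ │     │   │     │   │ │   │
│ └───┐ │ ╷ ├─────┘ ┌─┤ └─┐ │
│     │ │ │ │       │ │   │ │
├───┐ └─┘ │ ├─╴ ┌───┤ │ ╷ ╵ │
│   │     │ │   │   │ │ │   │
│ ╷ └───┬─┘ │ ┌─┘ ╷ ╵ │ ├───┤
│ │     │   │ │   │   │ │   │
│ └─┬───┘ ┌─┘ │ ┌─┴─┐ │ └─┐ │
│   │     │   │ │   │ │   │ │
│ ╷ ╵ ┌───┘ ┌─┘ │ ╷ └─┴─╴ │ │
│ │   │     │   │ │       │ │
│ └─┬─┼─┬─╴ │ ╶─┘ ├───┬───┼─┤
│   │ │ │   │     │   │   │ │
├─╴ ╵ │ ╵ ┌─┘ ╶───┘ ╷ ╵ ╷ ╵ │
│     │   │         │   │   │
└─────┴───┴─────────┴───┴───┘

Using BFS/flood-fill to find all reachable cells from A:
Maze size: 14 × 14 = 196 total cells
60 cell(s) are walled off and cannot be reached from A.
Reachable cells: 136

Reachable region (· marks reachable cells):

┌───┬───────────┬───┬───────┐
│A ·│· · · · · ·│· ·│· · · ·│
│ ┌─┘ ┌───┐ ┌─╴ │ ╷ │ ┌─┐ ╷ │
│·│· ·│· ·│·│· ·│·│·│·│·│·│·│
│ ╵ ┌─┘ ╷ │ └─┐ └─┘ │ ╵ │ │ │
│· ·│· ·│·│· ·│· · ·│· ·│·│·│
│ ┌─┘ ┌─┴─┤ ╷ └─────┘ ┌─┘ │ │
│·│· ·│   │·│· · · · ·│· ·│·│
│ ╵ ┌─┘ ╷ └─┤ ╶─┬─┐ ┌─┘ ┌─┘ │
│· ·│   │   │· ·│ │·│· ·│· ·│
├───┘ ┌─┴─┐ └─┐ │ │ │ ┌─┤ ┌─┤
│     │   │   │·│ │·│·│·│·│·│
│ ┌───┘ ╷ └─┐ └─┘ ├─┘ │ │ ╵ │
│ │     │   │     │· ·│·│· ·│
│ └───┐ │ ╷ ├─────┘ ┌─┤ └─┐ │
│     │ │ │ │· · · ·│·│· ·│·│
├───┐ └─┘ │ ├─╴ ┌───┤ │ ╷ ╵ │
│   │     │ │· ·│· ·│·│·│· ·│
│ ╷ └───┬─┘ │ ┌─┘ ╷ ╵ │ ├───┤
│ │     │   │·│· ·│· ·│·│   │
│ └─┬───┘ ┌─┘ │ ┌─┴─┐ │ └─┐ │
│   │     │· ·│·│· ·│·│· ·│ │
│ ╷ ╵ ┌───┘ ┌─┘ │ ╷ └─┴─╴ │ │
│ │   │· · ·│· ·│·│· · · ·│ │
│ └─┬─┼─┬─╴ │ ╶─┘ ├───┬───┼─┤
│   │ │·│· ·│· · ·│· ·│· ·│·│
├─╴ ╵ │ ╵ ┌─┘ ╶───┘ ╷ ╵ ╷ ╵ │
│     │· ·│· · · · ·│· ·│· ·│
└─────┴───┴─────────┴───┴───┘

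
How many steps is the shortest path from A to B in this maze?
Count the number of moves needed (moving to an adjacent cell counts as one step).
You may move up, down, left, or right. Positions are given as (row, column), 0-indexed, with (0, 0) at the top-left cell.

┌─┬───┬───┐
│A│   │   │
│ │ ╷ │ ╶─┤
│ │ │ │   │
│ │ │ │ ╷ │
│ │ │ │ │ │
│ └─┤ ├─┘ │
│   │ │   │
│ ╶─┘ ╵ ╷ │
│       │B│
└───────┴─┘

Using BFS to find shortest path:
Start: (0, 0), End: (4, 4)
Path found:
(0,0) → (1,0) → (2,0) → (3,0) → (4,0) → (4,1) → (4,2) → (4,3) → (3,3) → (3,4) → (4,4)
Number of steps: 10

Solution:

┌─┬───┬───┐
│A│   │   │
│ │ ╷ │ ╶─┤
│↓│ │ │   │
│ │ │ │ ╷ │
│↓│ │ │ │ │
│ └─┤ ├─┘ │
│↓  │ │↱ ↓│
│ ╶─┘ ╵ ╷ │
│↳ → → ↑│B│
└───────┴─┘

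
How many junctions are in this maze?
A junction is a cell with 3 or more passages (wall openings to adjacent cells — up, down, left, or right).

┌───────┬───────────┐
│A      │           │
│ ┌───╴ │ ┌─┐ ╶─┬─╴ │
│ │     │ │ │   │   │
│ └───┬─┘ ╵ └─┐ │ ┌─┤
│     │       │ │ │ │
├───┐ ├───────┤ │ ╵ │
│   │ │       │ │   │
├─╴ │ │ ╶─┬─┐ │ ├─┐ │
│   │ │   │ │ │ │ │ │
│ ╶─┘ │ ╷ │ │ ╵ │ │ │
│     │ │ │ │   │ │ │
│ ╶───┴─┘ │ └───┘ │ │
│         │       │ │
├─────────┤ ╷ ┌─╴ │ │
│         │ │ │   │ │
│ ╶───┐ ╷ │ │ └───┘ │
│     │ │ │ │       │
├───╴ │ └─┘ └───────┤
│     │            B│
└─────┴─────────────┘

Checking each cell for number of passages:

Junctions found (3+ passages):
  (0, 6): 3 passages
  (2, 4): 3 passages
  (2, 5): 3 passages
  (3, 9): 3 passages
  (4, 3): 3 passages
  (5, 0): 3 passages
  (6, 5): 3 passages
  (6, 6): 3 passages
  (6, 8): 3 passages
  (7, 3): 3 passages
  (9, 5): 3 passages
Total junctions: 11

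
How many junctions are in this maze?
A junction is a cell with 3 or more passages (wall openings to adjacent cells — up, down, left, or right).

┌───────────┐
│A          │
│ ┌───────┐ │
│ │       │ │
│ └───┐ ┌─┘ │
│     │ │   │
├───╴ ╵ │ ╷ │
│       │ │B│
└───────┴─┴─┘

Checking each cell for number of passages:

Junctions found (3+ passages):
  (1, 3): 3 passages
  (2, 5): 3 passages
  (3, 2): 3 passages
Total junctions: 3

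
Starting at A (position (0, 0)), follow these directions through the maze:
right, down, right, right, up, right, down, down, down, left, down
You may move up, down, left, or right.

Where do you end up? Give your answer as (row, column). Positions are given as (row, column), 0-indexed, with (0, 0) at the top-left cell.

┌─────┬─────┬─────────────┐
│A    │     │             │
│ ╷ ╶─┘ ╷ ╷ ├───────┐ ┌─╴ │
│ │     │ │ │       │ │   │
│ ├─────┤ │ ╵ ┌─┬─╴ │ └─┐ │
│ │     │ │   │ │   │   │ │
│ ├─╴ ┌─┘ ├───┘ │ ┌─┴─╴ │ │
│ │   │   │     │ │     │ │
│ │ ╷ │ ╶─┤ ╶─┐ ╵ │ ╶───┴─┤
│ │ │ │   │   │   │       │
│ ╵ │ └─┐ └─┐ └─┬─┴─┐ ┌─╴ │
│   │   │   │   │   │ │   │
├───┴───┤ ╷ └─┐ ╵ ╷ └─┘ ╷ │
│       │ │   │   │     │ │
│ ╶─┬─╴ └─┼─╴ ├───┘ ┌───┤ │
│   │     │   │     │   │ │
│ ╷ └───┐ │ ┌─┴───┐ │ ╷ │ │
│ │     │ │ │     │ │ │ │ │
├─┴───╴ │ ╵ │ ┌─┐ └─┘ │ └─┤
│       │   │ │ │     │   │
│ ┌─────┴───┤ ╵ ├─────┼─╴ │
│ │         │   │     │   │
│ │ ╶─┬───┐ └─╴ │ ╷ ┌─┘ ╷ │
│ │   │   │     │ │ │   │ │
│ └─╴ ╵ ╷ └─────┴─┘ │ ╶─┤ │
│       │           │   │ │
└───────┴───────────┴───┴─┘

Following directions step by step:
Start: (0, 0)
  right: (0, 0) → (0, 1)
  down: (0, 1) → (1, 1)
  right: (1, 1) → (1, 2)
  right: (1, 2) → (1, 3)
  up: (1, 3) → (0, 3)
  right: (0, 3) → (0, 4)
  down: (0, 4) → (1, 4)
  down: (1, 4) → (2, 4)
  down: (2, 4) → (3, 4)
  left: (3, 4) → (3, 3)
  down: (3, 3) → (4, 3)
Final position: (4, 3)

Path taken:

┌─────┬─────┬─────────────┐
│A ↓  │↱ ↓  │             │
│ ╷ ╶─┘ ╷ ╷ ├───────┐ ┌─╴ │
│ │↳ → ↑│↓│ │       │ │   │
│ ├─────┤ │ ╵ ┌─┬─╴ │ └─┐ │
│ │     │↓│   │ │   │   │ │
│ ├─╴ ┌─┘ ├───┘ │ ┌─┴─╴ │ │
│ │   │↓ ↲│     │ │     │ │
│ │ ╷ │ ╶─┤ ╶─┐ ╵ │ ╶───┴─┤
│ │ │ │B  │   │   │       │
│ ╵ │ └─┐ └─┐ └─┬─┴─┐ ┌─╴ │
│   │   │   │   │   │ │   │
├───┴───┤ ╷ └─┐ ╵ ╷ └─┘ ╷ │
│       │ │   │   │     │ │
│ ╶─┬─╴ └─┼─╴ ├───┘ ┌───┤ │
│   │     │   │     │   │ │
│ ╷ └───┐ │ ┌─┴───┐ │ ╷ │ │
│ │     │ │ │     │ │ │ │ │
├─┴───╴ │ ╵ │ ┌─┐ └─┘ │ └─┤
│       │   │ │ │     │   │
│ ┌─────┴───┤ ╵ ├─────┼─╴ │
│ │         │   │     │   │
│ │ ╶─┬───┐ └─╴ │ ╷ ┌─┘ ╷ │
│ │   │   │     │ │ │   │ │
│ └─╴ ╵ ╷ └─────┴─┘ │ ╶─┤ │
│       │           │   │ │
└───────┴───────────┴───┴─┘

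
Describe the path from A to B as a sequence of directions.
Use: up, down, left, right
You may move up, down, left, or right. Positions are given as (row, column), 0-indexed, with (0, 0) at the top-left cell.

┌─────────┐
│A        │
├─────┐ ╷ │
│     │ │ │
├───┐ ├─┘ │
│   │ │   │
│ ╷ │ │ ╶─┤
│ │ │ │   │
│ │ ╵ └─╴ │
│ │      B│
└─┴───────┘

Finding the path and converting it to directions:
Path through cells: (0,0) → (0,1) → (0,2) → (0,3) → (0,4) → (1,4) → (2,4) → (2,3) → (3,3) → (3,4) → (4,4)
Directions: right, right, right, right, down, down, left, down, right, down

Solution:

┌─────────┐
│A → → → ↓│
├─────┐ ╷ │
│     │ │↓│
├───┐ ├─┘ │
│   │ │↓ ↲│
│ ╷ │ │ ╶─┤
│ │ │ │↳ ↓│
│ │ ╵ └─╴ │
│ │      B│
└─┴───────┘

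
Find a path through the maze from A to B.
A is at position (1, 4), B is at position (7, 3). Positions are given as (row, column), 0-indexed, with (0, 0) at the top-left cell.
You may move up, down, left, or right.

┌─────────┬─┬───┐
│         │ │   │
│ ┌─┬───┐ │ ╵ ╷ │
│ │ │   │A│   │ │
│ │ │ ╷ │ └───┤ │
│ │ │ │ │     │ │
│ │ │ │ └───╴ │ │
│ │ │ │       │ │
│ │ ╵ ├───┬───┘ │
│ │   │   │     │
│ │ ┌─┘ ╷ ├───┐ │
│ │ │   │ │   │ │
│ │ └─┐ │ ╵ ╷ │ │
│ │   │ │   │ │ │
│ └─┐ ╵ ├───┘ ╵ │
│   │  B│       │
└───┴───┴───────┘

Finding the shortest path from (1, 4) to (7, 3):
Path length: 19 steps
Directions: down → right → right → down → left → left → left → up → up → left → down → down → down → left → down → down → right → down → right

Solution:

┌─────────┬─┬───┐
│         │ │   │
│ ┌─┬───┐ │ ╵ ╷ │
│ │ │↓ ↰│A│   │ │
│ │ │ ╷ │ └───┤ │
│ │ │↓│↑│↳ → ↓│ │
│ │ │ │ └───╴ │ │
│ │ │↓│↑ ← ← ↲│ │
│ │ ╵ ├───┬───┘ │
│ │↓ ↲│   │     │
│ │ ┌─┘ ╷ ├───┐ │
│ │↓│   │ │   │ │
│ │ └─┐ │ ╵ ╷ │ │
│ │↳ ↓│ │   │ │ │
│ └─┐ ╵ ├───┘ ╵ │
│   │↳ B│       │
└───┴───┴───────┘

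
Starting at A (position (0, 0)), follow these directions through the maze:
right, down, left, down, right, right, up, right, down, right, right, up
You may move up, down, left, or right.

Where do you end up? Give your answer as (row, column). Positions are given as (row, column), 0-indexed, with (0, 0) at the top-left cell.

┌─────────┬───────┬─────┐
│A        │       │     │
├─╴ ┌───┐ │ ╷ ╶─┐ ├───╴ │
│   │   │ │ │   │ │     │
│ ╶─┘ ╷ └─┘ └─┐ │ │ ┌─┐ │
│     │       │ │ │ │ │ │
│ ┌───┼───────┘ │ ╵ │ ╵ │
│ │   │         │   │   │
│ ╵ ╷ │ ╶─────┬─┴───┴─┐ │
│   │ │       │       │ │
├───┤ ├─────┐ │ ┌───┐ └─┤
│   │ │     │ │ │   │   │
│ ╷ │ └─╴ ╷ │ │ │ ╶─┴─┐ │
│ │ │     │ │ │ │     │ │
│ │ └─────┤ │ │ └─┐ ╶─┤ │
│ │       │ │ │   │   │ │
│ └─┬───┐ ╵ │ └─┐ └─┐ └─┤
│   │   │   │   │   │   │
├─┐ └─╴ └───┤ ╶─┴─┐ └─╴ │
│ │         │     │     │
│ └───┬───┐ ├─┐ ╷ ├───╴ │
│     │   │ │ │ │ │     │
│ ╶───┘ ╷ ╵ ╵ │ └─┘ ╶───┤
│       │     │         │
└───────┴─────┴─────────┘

Following directions step by step:
Start: (0, 0)
  right: (0, 0) → (0, 1)
  down: (0, 1) → (1, 1)
  left: (1, 1) → (1, 0)
  down: (1, 0) → (2, 0)
  right: (2, 0) → (2, 1)
  right: (2, 1) → (2, 2)
  up: (2, 2) → (1, 2)
  right: (1, 2) → (1, 3)
  down: (1, 3) → (2, 3)
  right: (2, 3) → (2, 4)
  right: (2, 4) → (2, 5)
  up: (2, 5) → (1, 5)
Final position: (1, 5)

Path taken:

┌─────────┬───────┬─────┐
│A ↓      │       │     │
├─╴ ┌───┐ │ ╷ ╶─┐ ├───╴ │
│↓ ↲│↱ ↓│ │B│   │ │     │
│ ╶─┘ ╷ └─┘ └─┐ │ │ ┌─┐ │
│↳ → ↑│↳ → ↑  │ │ │ │ │ │
│ ┌───┼───────┘ │ ╵ │ ╵ │
│ │   │         │   │   │
│ ╵ ╷ │ ╶─────┬─┴───┴─┐ │
│   │ │       │       │ │
├───┤ ├─────┐ │ ┌───┐ └─┤
│   │ │     │ │ │   │   │
│ ╷ │ └─╴ ╷ │ │ │ ╶─┴─┐ │
│ │ │     │ │ │ │     │ │
│ │ └─────┤ │ │ └─┐ ╶─┤ │
│ │       │ │ │   │   │ │
│ └─┬───┐ ╵ │ └─┐ └─┐ └─┤
│   │   │   │   │   │   │
├─┐ └─╴ └───┤ ╶─┴─┐ └─╴ │
│ │         │     │     │
│ └───┬───┐ ├─┐ ╷ ├───╴ │
│     │   │ │ │ │ │     │
│ ╶───┘ ╷ ╵ ╵ │ └─┘ ╶───┤
│       │     │         │
└───────┴─────┴─────────┘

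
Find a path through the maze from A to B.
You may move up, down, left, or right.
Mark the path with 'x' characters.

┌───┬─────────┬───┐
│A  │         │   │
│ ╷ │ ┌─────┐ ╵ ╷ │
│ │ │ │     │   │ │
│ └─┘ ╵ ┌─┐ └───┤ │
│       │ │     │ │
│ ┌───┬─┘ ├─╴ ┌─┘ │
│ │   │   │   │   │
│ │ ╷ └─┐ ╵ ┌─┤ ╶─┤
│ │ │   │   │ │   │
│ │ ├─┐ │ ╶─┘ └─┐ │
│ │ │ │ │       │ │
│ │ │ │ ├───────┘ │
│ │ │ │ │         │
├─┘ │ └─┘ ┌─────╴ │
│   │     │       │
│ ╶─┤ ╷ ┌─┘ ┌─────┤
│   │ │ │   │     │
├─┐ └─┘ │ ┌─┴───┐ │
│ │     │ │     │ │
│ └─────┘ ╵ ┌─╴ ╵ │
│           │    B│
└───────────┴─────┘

Finding the shortest path through the maze:
Path length: 36 steps
Directions: down → down → right → right → up → up → right → right → right → right → down → right → up → right → down → down → down → left → down → right → down → down → down → left → left → left → down → left → down → down → right → up → right → right → down → right

Solution:

┌───┬─────────┬───┐
│A  │x x x x x│x x│
│ ╷ │ ┌─────┐ ╵ ╷ │
│x│ │x│     │x x│x│
│ └─┘ ╵ ┌─┐ └───┤ │
│x x x  │ │     │x│
│ ┌───┬─┘ ├─╴ ┌─┘ │
│ │   │   │   │x x│
│ │ ╷ └─┐ ╵ ┌─┤ ╶─┤
│ │ │   │   │ │x x│
│ │ ├─┐ │ ╶─┘ └─┐ │
│ │ │ │ │       │x│
│ │ │ │ ├───────┘ │
│ │ │ │ │        x│
├─┘ │ └─┘ ┌─────╴ │
│   │     │x x x x│
│ ╶─┤ ╷ ┌─┘ ┌─────┤
│   │ │ │x x│     │
├─┐ └─┘ │ ┌─┴───┐ │
│ │     │x│x x x│ │
│ └─────┘ ╵ ┌─╴ ╵ │
│        x x│  x B│
└───────────┴─────┘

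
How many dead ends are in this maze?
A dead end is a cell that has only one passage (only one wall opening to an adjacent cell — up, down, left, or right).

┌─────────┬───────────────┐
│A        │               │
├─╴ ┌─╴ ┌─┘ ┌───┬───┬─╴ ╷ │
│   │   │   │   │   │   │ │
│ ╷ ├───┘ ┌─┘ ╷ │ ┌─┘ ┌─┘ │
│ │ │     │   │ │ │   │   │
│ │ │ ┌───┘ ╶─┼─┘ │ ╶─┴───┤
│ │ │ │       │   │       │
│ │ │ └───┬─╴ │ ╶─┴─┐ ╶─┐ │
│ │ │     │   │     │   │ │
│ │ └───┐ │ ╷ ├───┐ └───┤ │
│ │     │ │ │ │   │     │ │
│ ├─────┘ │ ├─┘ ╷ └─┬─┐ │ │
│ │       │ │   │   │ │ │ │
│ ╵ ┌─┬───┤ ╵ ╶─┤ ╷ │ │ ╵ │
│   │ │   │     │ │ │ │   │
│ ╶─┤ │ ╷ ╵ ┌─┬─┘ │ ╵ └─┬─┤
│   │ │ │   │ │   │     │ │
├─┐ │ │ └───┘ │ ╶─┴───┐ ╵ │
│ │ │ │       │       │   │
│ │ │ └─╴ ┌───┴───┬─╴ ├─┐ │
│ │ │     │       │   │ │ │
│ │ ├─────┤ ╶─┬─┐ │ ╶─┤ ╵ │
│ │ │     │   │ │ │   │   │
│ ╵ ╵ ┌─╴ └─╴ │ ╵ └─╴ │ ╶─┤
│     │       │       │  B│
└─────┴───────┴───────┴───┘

Checking each cell for number of passages:

Dead ends found at positions:
  (0, 0)
  (0, 4)
  (1, 2)
  (1, 9)
  (2, 7)
  (2, 11)
  (3, 3)
  (4, 11)
  (5, 3)
  (5, 6)
  (6, 10)
  (7, 2)
  (7, 7)
  (8, 6)
  (8, 12)
  (9, 0)
  (10, 11)
  (11, 7)
  (12, 3)
  (12, 12)
Total dead ends: 20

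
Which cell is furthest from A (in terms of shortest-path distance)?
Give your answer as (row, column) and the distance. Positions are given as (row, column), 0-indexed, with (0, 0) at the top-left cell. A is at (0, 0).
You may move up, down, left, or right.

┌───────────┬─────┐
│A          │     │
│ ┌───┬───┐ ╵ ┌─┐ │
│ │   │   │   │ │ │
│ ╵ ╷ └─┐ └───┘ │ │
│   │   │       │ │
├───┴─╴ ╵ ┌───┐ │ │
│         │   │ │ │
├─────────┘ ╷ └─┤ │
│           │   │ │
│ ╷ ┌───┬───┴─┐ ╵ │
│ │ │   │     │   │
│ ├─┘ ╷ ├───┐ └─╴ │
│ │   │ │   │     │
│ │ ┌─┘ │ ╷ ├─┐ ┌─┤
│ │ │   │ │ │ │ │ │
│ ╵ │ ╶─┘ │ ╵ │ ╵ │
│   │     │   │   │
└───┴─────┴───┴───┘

Computing BFS distances from A to all cells:
Furthest cell: (7, 6)
Distance: 49 steps

Path from A to the furthest cell:

┌───────────┬─────┐
│A → → → → ↓│↱ → ↓│
│ ┌───┬───┐ ╵ ┌─┐ │
│ │   │   │↳ ↑│ │↓│
│ ╵ ╷ └─┐ └───┘ │ │
│   │   │       │↓│
├───┴─╴ ╵ ┌───┐ │ │
│         │↓ ↰│ │↓│
├─────────┘ ╷ └─┤ │
│↓ ← ← ← ← ↲│↑ ↰│↓│
│ ╷ ┌───┬───┴─┐ ╵ │
│↓│ │↱ ↓│     │↑ ↲│
│ ├─┘ ╷ ├───┐ └─╴ │
│↓│↱ ↑│↓│↱ ↓│     │
│ │ ┌─┘ │ ╷ ├─┐ ┌─┤
│↓│↑│↓ ↲│↑│↓│B│ │ │
│ ╵ │ ╶─┘ │ ╵ │ ╵ │
│↳ ↑│↳ → ↑│↳ ↑│   │
└───┴─────┴───┴───┘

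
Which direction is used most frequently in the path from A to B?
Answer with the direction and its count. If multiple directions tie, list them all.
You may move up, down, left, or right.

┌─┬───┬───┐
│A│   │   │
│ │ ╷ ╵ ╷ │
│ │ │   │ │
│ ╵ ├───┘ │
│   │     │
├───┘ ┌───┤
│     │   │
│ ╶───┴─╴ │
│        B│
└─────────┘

Directions: down, down, right, up, up, right, down, right, up, right, down, down, left, left, down, left, left, down, right, right, right, right
Counts: {'down': 7, 'right': 8, 'up': 3, 'left': 4}
Most common: right (8 times)

Solution:

┌─┬───┬───┐
│A│↱ ↓│↱ ↓│
│ │ ╷ ╵ ╷ │
│↓│↑│↳ ↑│↓│
│ ╵ ├───┘ │
│↳ ↑│↓ ← ↲│
├───┘ ┌───┤
│↓ ← ↲│   │
│ ╶───┴─╴ │
│↳ → → → B│
└─────────┘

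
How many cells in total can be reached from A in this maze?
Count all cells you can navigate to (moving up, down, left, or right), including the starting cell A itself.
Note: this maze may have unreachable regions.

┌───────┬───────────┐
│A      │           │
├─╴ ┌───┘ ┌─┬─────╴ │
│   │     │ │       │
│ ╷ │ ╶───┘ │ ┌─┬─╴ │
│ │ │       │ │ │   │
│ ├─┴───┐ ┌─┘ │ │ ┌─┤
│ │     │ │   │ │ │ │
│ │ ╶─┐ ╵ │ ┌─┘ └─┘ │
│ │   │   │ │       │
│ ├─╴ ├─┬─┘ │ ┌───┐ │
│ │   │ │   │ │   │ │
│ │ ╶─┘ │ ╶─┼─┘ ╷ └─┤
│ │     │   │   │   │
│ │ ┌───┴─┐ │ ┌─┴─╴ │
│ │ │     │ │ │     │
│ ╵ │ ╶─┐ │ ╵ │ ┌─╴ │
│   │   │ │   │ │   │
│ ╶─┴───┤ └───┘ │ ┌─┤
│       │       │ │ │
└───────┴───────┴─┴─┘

Using BFS/flood-fill to find all reachable cells from A:
Maze size: 10 × 10 = 100 total cells
10 cell(s) are walled off and cannot be reached from A.
Reachable cells: 90

Reachable region (· marks reachable cells):

┌───────┬───────────┐
│A · · ·│· · · · · ·│
├─╴ ┌───┘ ┌─┬─────╴ │
│· ·│· · ·│·│· · · ·│
│ ╷ │ ╶───┘ │ ┌─┬─╴ │
│·│·│· · · ·│·│ │· ·│
│ ├─┴───┐ ┌─┘ │ │ ┌─┤
│·│· · ·│·│· ·│ │·│ │
│ │ ╶─┐ ╵ │ ┌─┘ └─┘ │
│·│· ·│· ·│·│       │
│ ├─╴ ├─┬─┘ │ ┌───┐ │
│·│· ·│·│· ·│ │· ·│ │
│ │ ╶─┘ │ ╶─┼─┘ ╷ └─┤
│·│· · ·│· ·│· ·│· ·│
│ │ ┌───┴─┐ │ ┌─┴─╴ │
│·│·│· · ·│·│·│· · ·│
│ ╵ │ ╶─┐ │ ╵ │ ┌─╴ │
│· ·│· ·│·│· ·│·│· ·│
│ ╶─┴───┤ └───┘ │ ┌─┤
│· · · ·│· · · ·│·│ │
└───────┴───────┴─┴─┘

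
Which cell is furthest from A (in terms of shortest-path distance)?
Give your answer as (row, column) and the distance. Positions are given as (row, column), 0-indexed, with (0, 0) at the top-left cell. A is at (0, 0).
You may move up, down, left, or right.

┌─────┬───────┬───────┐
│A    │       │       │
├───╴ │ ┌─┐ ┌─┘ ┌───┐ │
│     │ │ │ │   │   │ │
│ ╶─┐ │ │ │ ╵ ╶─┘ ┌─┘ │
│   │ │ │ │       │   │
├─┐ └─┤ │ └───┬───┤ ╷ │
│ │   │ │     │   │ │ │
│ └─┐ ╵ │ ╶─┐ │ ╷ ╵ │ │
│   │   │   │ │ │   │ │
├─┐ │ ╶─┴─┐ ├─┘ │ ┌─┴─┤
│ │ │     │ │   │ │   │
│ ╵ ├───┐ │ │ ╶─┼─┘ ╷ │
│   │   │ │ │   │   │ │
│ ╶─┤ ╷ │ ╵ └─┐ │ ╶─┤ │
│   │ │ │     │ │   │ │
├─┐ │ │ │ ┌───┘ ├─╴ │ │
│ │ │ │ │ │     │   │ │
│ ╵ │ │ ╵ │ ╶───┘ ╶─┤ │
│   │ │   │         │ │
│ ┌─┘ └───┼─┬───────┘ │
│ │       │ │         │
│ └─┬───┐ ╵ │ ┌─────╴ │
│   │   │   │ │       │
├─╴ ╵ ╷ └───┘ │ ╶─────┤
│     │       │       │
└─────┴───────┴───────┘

Computing BFS distances from A to all cells:
Furthest cell: (3, 0)
Distance: 87 steps

Path from A to the furthest cell:

┌─────┬───────┬───────┐
│A → ↓│↱ → ↓  │↱ → → ↓│
├───╴ │ ┌─┐ ┌─┘ ┌───┐ │
│↓ ← ↲│↑│ │↓│↱ ↑│   │↓│
│ ╶─┐ │ │ │ ╵ ╶─┘ ┌─┘ │
│↳ ↓│ │↑│ │↳ ↑    │↓ ↲│
├─┐ └─┤ │ └───┬───┤ ╷ │
│B│↳ ↓│↑│     │↓ ↰│↓│ │
│ └─┐ ╵ │ ╶─┐ │ ╷ ╵ │ │
│↑ ↰│↳ ↑│   │ │↓│↑ ↲│ │
├─┐ │ ╶─┴─┐ ├─┘ │ ┌─┴─┤
│ │↑│     │ │↓ ↲│ │↱ ↓│
│ ╵ ├───┐ │ │ ╶─┼─┘ ╷ │
│↱ ↑│   │ │ │↳ ↓│↱ ↑│↓│
│ ╶─┤ ╷ │ ╵ └─┐ │ ╶─┤ │
│↑ ↰│ │ │     │↓│↑ ↰│↓│
├─┐ │ │ │ ┌───┘ ├─╴ │ │
│ │↑│ │ │ │↓ ← ↲│↱ ↑│↓│
│ ╵ │ │ ╵ │ ╶───┘ ╶─┤ │
│↱ ↑│ │   │↳ → → ↑  │↓│
│ ┌─┘ └───┼─┬───────┘ │
│↑│       │ │↓ ← ← ← ↲│
│ └─┬───┐ ╵ │ ┌─────╴ │
│↑ ↰│↓ ↰│   │↓│       │
├─╴ ╵ ╷ └───┘ │ ╶─────┤
│  ↑ ↲│↑ ← ← ↲│       │
└─────┴───────┴───────┘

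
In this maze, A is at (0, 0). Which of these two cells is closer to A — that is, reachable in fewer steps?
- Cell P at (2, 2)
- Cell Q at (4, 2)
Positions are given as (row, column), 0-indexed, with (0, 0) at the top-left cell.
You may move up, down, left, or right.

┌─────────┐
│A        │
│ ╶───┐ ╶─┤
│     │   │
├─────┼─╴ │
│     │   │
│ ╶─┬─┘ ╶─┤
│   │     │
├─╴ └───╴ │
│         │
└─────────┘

Shortest path A → P at (2, 2): 18 steps
Shortest path A → Q at (4, 2): 12 steps

Q is closer (12 steps vs 18 steps).

Path to P:

┌─────────┐
│A → → ↓  │
│ ╶───┐ ╶─┤
│     │↳ ↓│
├─────┼─╴ │
│↱ → P│↓ ↲│
│ ╶─┬─┘ ╶─┤
│↑ ↰│  ↳ ↓│
├─╴ └───╴ │
│  ↑ ← ← ↲│
└─────────┘

Path to Q:

┌─────────┐
│A → → ↓  │
│ ╶───┐ ╶─┤
│     │↳ ↓│
├─────┼─╴ │
│     │↓ ↲│
│ ╶─┬─┘ ╶─┤
│   │  ↳ ↓│
├─╴ └───╴ │
│    Q ← ↲│
└─────────┘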